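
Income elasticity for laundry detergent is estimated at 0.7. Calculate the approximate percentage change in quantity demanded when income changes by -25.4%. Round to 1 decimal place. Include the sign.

-17.8%

%ΔQ ≈ η × %ΔI = 0.7 × (-25.4%) = -17.8%.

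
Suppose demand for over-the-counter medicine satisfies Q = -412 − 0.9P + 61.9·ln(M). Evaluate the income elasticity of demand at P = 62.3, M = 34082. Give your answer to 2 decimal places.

0.35

At P = 62.3, M = 34082: Q = 177.951.
Holding P constant, ∂Q/∂M = 61.9/M = 0.00181621.
η_M = (∂Q/∂M)·(M/Q) = 0.00181621 × (34082/177.951) = 0.35.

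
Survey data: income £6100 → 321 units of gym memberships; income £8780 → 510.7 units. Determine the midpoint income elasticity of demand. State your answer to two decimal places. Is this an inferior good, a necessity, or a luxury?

ΔQ = 510.7 − 321 = 189.7; midpoint Q̄ = (321 + 510.7)/2 = 415.85.
ΔI = 8780 − 6100 = 2680; midpoint Ī = (6100 + 8780)/2 = 7440.
η = (ΔQ/Q̄) ÷ (ΔI/Ī) = (189.7/415.85) ÷ (2680/7440) = 1.27.
η > 1 ⇒ luxury.

1.27 (luxury)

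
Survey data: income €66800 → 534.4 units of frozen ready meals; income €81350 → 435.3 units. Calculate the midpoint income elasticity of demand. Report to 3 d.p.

-1.041

ΔQ = 435.3 − 534.4 = -99.1; midpoint Q̄ = (534.4 + 435.3)/2 = 484.85.
ΔI = 81350 − 66800 = 14550; midpoint Ī = (66800 + 81350)/2 = 74075.
η = (ΔQ/Q̄) ÷ (ΔI/Ī) = (-99.1/484.85) ÷ (14550/74075) = -1.041.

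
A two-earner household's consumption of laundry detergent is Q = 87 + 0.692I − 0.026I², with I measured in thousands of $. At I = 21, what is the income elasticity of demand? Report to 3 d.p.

At I = 21: Q = 90.0660.
dQ/dI = 0.692 − 0.052I = -0.40000.
η = (dQ/dI)·(I/Q) = -0.40000 × (21/90.0660) = -0.093.

-0.093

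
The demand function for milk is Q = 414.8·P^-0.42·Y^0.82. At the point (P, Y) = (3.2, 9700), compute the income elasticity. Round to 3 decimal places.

0.820

For a multiplicative demand Q = A·P^α·Y^β, the income elasticity is β everywhere.
Here β = 0.82, so η = 0.820.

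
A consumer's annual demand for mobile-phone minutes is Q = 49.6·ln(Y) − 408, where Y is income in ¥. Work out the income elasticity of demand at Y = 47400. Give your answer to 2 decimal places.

At Y = 47400: Q = 126.012.
dQ/dY = 49.6/Y = 0.00104641 at this income.
η = (dQ/dY)·(Y/Q) = 0.00104641 × (47400/126.012) = 0.39.

0.39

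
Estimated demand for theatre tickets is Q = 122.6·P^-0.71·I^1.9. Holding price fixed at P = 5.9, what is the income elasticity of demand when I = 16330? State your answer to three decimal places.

1.900

For a multiplicative demand Q = A·P^α·I^β, the income elasticity is β everywhere.
Here β = 1.9, so η = 1.900.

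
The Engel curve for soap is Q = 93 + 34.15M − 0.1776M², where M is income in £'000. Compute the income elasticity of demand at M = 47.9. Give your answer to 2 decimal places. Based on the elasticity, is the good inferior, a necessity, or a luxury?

0.62 (necessity)

At M = 47.9: Q = 1321.2978.
dQ/dM = 34.15 − 0.3552M = 17.13592.
η = (dQ/dM)·(M/Q) = 17.13592 × (47.9/1321.2978) = 0.62.
0 < η < 1 ⇒ necessity.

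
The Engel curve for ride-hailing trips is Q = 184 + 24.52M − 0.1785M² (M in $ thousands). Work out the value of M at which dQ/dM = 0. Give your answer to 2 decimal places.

dQ/dM = 24.52 − 0.357M.
The good is inferior where dQ/dM < 0. Setting dQ/dM = 0 gives M = 24.52 / 0.357 = 68.68.

68.68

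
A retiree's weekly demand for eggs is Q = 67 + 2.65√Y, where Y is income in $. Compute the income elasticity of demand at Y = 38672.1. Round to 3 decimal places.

At Y = 38672.1: Q = 588.128.
dQ/dY = 2.65/(2√Y) = 0.00673778 at this income.
η = (dQ/dY)·(Y/Q) = 0.00673778 × (38672.1/588.128) = 0.443.

0.443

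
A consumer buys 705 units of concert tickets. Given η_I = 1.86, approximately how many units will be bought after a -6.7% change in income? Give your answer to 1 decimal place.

%ΔQ ≈ η × %ΔI = 1.86 × (-6.7%) = -12.462%.
New Q ≈ 705 × (1 − 0.12462) = 617.1.

617.1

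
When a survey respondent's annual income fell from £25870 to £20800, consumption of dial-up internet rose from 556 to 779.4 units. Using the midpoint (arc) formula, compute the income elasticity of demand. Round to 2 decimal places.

-1.54

ΔQ = 779.4 − 556 = 223.4; midpoint Q̄ = (556 + 779.4)/2 = 667.7.
ΔI = 20800 − 25870 = -5070; midpoint Ī = (25870 + 20800)/2 = 23335.
η = (ΔQ/Q̄) ÷ (ΔI/Ī) = (223.4/667.7) ÷ (-5070/23335) = -1.54.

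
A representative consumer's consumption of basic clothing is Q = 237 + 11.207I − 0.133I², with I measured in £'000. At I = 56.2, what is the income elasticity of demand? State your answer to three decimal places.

-0.471

At I = 56.2: Q = 446.7609.
dQ/dI = 11.207 − 0.266I = -3.74220.
η = (dQ/dI)·(I/Q) = -3.74220 × (56.2/446.7609) = -0.471.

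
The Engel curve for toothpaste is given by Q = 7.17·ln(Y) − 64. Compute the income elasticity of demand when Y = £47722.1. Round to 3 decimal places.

0.541

At Y = 47722.1: Q = 13.243.
dQ/dY = 7.17/Y = 0.000150245 at this income.
η = (dQ/dY)·(Y/Q) = 0.000150245 × (47722.1/13.243) = 0.541.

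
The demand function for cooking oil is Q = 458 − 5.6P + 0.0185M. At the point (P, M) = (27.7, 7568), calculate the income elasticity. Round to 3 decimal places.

0.316

At P = 27.7, M = 7568: Q = 442.888.
Holding P constant, ∂Q/∂M = 0.0185.
η_M = (∂Q/∂M)·(M/Q) = 0.0185 × (7568/442.888) = 0.316.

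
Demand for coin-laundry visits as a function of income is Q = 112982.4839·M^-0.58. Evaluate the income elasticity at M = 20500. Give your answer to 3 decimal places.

For Q = A·M^β the income elasticity is constant and equal to β.
Here β = -0.58, so η = -0.580.

-0.580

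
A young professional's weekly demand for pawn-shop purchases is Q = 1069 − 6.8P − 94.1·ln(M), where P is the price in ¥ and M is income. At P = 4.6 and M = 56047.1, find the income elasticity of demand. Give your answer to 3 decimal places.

-10.650

At P = 4.6, M = 56047.1: Q = 8.836.
Holding P constant, ∂Q/∂M = -94.1/M = -0.00167895.
η_M = (∂Q/∂M)·(M/Q) = -0.00167895 × (56047.1/8.836) = -10.650.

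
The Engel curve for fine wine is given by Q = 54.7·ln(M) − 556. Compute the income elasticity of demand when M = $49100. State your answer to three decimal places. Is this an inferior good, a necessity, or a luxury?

At M = 49100: Q = 34.848.
dQ/dM = 54.7/M = 0.00111405 at this income.
η = (dQ/dM)·(M/Q) = 0.00111405 × (49100/34.848) = 1.570.
Since η > 1, the good is a luxury.

1.570 (luxury)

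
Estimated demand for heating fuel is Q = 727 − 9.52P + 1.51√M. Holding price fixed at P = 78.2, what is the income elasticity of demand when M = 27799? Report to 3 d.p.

0.537

At P = 78.2, M = 27799: Q = 234.299.
Holding P constant, ∂Q/∂M = 1.51/(2√M) = 0.00452827.
η_M = (∂Q/∂M)·(M/Q) = 0.00452827 × (27799/234.299) = 0.537.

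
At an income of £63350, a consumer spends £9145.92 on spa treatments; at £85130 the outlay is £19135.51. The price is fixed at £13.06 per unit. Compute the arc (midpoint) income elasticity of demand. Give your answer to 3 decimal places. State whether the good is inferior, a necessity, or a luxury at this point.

With a constant price, Q₁ = 9145.92/13.06 = 700.300 and Q₂ = 19135.51/13.06 = 1465.200 (equivalently, work directly with expenditure since P cancels).
Midpoint %ΔQ = (19135.51 − 9145.92)/14140.72 = 0.70644; midpoint %ΔI = (85130 − 63350)/74240 = 0.29337.
η = 0.70644 / 0.29337 = 2.408.
η > 1 ⇒ luxury.

2.408 (luxury)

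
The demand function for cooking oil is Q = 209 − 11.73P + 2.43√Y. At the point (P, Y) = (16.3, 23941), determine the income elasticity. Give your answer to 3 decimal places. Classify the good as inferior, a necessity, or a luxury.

0.477 (necessity)

At P = 16.3, Y = 23941: Q = 393.792.
Holding P constant, ∂Q/∂Y = 2.43/(2√Y) = 0.00785245.
η_Y = (∂Q/∂Y)·(Y/Q) = 0.00785245 × (23941/393.792) = 0.477.
Since 0 < η < 1, this is a necessity.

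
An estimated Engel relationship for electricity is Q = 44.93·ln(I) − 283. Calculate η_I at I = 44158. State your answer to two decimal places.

At I = 44158: Q = 197.550.
dQ/dI = 44.93/I = 0.00101748 at this income.
η = (dQ/dI)·(I/Q) = 0.00101748 × (44158/197.550) = 0.23.

0.23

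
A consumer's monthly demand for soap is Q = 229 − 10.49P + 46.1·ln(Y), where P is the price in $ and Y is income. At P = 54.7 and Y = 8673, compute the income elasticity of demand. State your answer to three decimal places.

0.630

At P = 54.7, Y = 8673: Q = 73.230.
Holding P constant, ∂Q/∂Y = 46.1/Y = 0.00531535.
η_Y = (∂Q/∂Y)·(Y/Q) = 0.00531535 × (8673/73.230) = 0.630.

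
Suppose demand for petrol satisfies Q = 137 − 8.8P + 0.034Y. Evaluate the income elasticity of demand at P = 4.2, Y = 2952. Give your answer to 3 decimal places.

0.501

At P = 4.2, Y = 2952: Q = 200.408.
Holding P constant, ∂Q/∂Y = 0.034.
η_Y = (∂Q/∂Y)·(Y/Q) = 0.034 × (2952/200.408) = 0.501.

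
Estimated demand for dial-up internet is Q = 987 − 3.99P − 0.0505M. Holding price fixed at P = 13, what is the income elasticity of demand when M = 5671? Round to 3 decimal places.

At P = 13, M = 5671: Q = 648.745.
Holding P constant, ∂Q/∂M = −0.0505.
η_M = (∂Q/∂M)·(M/Q) = -0.0505 × (5671/648.745) = -0.441.

-0.441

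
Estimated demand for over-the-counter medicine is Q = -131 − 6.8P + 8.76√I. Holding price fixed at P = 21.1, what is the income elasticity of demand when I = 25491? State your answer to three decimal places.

0.622

At P = 21.1, I = 25491: Q = 1124.133.
Holding P constant, ∂Q/∂I = 8.76/(2√I) = 0.0274335.
η_I = (∂Q/∂I)·(I/Q) = 0.0274335 × (25491/1124.133) = 0.622.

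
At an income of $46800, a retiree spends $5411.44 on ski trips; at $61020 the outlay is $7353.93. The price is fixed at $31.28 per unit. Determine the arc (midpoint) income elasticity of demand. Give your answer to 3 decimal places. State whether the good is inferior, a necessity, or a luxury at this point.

With a constant price, Q₁ = 5411.44/31.28 = 173.000 and Q₂ = 7353.93/31.28 = 235.100 (equivalently, work directly with expenditure since P cancels).
Midpoint %ΔQ = (7353.93 − 5411.44)/6382.69 = 0.30434; midpoint %ΔI = (61020 − 46800)/53910 = 0.26377.
η = 0.30434 / 0.26377 = 1.154.
η > 1 ⇒ luxury.

1.154 (luxury)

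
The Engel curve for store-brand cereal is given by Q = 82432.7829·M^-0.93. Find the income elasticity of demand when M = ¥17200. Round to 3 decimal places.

-0.930

For Q = A·M^β the income elasticity is constant and equal to β.
Here β = -0.93, so η = -0.930.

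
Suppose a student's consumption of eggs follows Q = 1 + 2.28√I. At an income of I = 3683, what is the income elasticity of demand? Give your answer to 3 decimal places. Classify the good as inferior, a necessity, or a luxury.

At I = 3683: Q = 139.368.
dQ/dI = 2.28/(2√I) = 0.0187847 at this income.
η = (dQ/dI)·(I/Q) = 0.0187847 × (3683/139.368) = 0.496.
Since 0 < η < 1, the good is a necessity.

0.496 (necessity)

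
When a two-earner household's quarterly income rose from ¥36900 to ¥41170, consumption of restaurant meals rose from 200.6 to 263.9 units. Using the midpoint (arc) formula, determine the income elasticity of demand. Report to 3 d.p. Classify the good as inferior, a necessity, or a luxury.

2.492 (luxury)

ΔQ = 263.9 − 200.6 = 63.3; midpoint Q̄ = (200.6 + 263.9)/2 = 232.25.
ΔI = 41170 − 36900 = 4270; midpoint Ī = (36900 + 41170)/2 = 39035.
η = (ΔQ/Q̄) ÷ (ΔI/Ī) = (63.3/232.25) ÷ (4270/39035) = 2.492.
η > 1 ⇒ luxury.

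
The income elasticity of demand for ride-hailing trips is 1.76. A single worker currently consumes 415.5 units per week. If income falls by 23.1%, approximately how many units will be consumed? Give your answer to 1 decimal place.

%ΔQ ≈ η × %ΔI = 1.76 × (-23.1%) = -40.656%.
New Q ≈ 415.5 × (1 − 0.40656) = 246.6.

246.6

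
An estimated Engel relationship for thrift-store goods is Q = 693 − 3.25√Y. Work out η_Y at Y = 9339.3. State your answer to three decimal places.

-0.414

At Y = 9339.3: Q = 378.920.
dQ/dY = -3.25/(2√Y) = -0.016815 at this income.
η = (dQ/dY)·(Y/Q) = -0.016815 × (9339.3/378.920) = -0.414.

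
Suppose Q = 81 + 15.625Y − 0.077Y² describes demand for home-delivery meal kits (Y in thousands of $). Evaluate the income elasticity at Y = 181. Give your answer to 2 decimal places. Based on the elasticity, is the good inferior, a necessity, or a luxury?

-5.74 (inferior good)

At Y = 181: Q = 386.5280.
dQ/dY = 15.625 − 0.154Y = -12.24900.
η = (dQ/dY)·(Y/Q) = -12.24900 × (181/386.5280) = -5.74.
η < 0 ⇒ inferior good.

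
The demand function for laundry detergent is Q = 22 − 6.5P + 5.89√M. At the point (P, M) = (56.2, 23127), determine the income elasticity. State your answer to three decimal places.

0.811

At P = 56.2, M = 23127: Q = 552.426.
Holding P constant, ∂Q/∂M = 5.89/(2√M) = 0.0193654.
η_M = (∂Q/∂M)·(M/Q) = 0.0193654 × (23127/552.426) = 0.811.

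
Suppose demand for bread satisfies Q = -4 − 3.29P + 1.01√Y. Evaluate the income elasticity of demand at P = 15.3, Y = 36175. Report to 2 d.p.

At P = 15.3, Y = 36175: Q = 137.762.
Holding P constant, ∂Q/∂Y = 1.01/(2√Y) = 0.00265514.
η_Y = (∂Q/∂Y)·(Y/Q) = 0.00265514 × (36175/137.762) = 0.70.

0.70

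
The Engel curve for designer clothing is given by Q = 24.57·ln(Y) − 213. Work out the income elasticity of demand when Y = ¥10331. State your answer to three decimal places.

1.743

At Y = 10331: Q = 14.098.
dQ/dY = 24.57/Y = 0.00237828 at this income.
η = (dQ/dY)·(Y/Q) = 0.00237828 × (10331/14.098) = 1.743.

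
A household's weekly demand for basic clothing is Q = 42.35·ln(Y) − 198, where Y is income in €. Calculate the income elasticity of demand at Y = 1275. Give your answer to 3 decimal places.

0.404

At Y = 1275: Q = 104.832.
dQ/dY = 42.35/Y = 0.0332157 at this income.
η = (dQ/dY)·(Y/Q) = 0.0332157 × (1275/104.832) = 0.404.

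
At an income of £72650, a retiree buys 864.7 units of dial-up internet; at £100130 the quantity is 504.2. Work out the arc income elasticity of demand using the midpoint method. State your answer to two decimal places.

-1.66

ΔQ = 504.2 − 864.7 = -360.5; midpoint Q̄ = (864.7 + 504.2)/2 = 684.45.
ΔI = 100130 − 72650 = 27480; midpoint Ī = (72650 + 100130)/2 = 86390.
η = (ΔQ/Q̄) ÷ (ΔI/Ī) = (-360.5/684.45) ÷ (27480/86390) = -1.66.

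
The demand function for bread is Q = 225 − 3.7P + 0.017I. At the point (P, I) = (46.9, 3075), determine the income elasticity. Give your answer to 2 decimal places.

At P = 46.9, I = 3075: Q = 103.745.
Holding P constant, ∂Q/∂I = 0.017.
η_I = (∂Q/∂I)·(I/Q) = 0.017 × (3075/103.745) = 0.50.

0.50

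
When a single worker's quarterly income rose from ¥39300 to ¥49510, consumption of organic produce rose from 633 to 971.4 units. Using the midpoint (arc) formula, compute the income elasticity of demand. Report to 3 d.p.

1.835

ΔQ = 971.4 − 633 = 338.4; midpoint Q̄ = (633 + 971.4)/2 = 802.2.
ΔI = 49510 − 39300 = 10210; midpoint Ī = (39300 + 49510)/2 = 44405.
η = (ΔQ/Q̄) ÷ (ΔI/Ī) = (338.4/802.2) ÷ (10210/44405) = 1.835.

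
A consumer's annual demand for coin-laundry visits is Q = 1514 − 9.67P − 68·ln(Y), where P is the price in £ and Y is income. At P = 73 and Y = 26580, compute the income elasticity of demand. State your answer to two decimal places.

At P = 73, Y = 26580: Q = 115.312.
Holding P constant, ∂Q/∂Y = -68/Y = -0.00255831.
η_Y = (∂Q/∂Y)·(Y/Q) = -0.00255831 × (26580/115.312) = -0.59.

-0.59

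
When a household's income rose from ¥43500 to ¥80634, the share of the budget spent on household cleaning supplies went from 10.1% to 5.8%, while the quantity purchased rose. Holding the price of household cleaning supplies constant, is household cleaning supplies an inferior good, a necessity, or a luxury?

necessity

Quantity rises but the budget share falls as income rises, so 0 < η < 1.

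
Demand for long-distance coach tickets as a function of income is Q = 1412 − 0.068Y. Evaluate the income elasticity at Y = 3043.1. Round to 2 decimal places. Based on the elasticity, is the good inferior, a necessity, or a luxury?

At Y = 3043.1: Q = 1205.069.
dQ/dY = −0.068.
η = (dQ/dY)·(Y/Q) = -0.068 × (3043.1/1205.069) = -0.17.
Since η < 0, the good is an inferior good.

-0.17 (inferior good)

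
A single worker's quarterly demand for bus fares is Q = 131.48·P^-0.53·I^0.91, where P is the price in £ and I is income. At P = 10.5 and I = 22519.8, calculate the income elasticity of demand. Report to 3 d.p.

0.910

For a multiplicative demand Q = A·P^α·I^β, the income elasticity is β everywhere.
Here β = 0.91, so η = 0.910.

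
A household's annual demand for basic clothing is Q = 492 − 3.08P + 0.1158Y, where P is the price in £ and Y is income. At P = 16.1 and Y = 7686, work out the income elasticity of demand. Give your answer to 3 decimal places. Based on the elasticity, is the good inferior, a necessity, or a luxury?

At P = 16.1, Y = 7686: Q = 1332.451.
Holding P constant, ∂Q/∂Y = 0.1158.
η_Y = (∂Q/∂Y)·(Y/Q) = 0.1158 × (7686/1332.451) = 0.668.
Since 0 < η < 1, this is a necessity.

0.668 (necessity)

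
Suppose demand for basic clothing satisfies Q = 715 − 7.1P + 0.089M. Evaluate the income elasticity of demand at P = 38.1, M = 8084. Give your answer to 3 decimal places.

0.618

At P = 38.1, M = 8084: Q = 1163.966.
Holding P constant, ∂Q/∂M = 0.089.
η_M = (∂Q/∂M)·(M/Q) = 0.089 × (8084/1163.966) = 0.618.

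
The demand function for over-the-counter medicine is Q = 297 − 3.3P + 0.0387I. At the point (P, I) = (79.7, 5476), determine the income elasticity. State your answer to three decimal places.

0.862

At P = 79.7, I = 5476: Q = 245.911.
Holding P constant, ∂Q/∂I = 0.0387.
η_I = (∂Q/∂I)·(I/Q) = 0.0387 × (5476/245.911) = 0.862.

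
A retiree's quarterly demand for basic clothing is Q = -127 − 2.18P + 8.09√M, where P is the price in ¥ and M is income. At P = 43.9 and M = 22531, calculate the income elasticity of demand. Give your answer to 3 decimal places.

0.612

At P = 43.9, M = 22531: Q = 991.634.
Holding P constant, ∂Q/∂M = 8.09/(2√M) = 0.0269481.
η_M = (∂Q/∂M)·(M/Q) = 0.0269481 × (22531/991.634) = 0.612.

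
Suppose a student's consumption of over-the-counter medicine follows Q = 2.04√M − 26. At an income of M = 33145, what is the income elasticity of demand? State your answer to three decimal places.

0.538

At M = 33145: Q = 345.398.
dQ/dM = 2.04/(2√M) = 0.00560262 at this income.
η = (dQ/dM)·(M/Q) = 0.00560262 × (33145/345.398) = 0.538.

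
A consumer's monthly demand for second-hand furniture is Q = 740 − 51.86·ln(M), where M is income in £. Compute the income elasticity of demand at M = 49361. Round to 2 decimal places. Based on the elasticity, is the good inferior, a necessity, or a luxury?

At M = 49361: Q = 179.553.
dQ/dM = -51.86/M = -0.00105063 at this income.
η = (dQ/dM)·(M/Q) = -0.00105063 × (49361/179.553) = -0.29.
Since η < 0, the good is an inferior good.

-0.29 (inferior good)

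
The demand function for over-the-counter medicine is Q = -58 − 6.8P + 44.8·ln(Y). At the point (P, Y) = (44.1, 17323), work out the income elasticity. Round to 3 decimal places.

At P = 44.1, Y = 17323: Q = 79.359.
Holding P constant, ∂Q/∂Y = 44.8/Y = 0.00258616.
η_Y = (∂Q/∂Y)·(Y/Q) = 0.00258616 × (17323/79.359) = 0.565.

0.565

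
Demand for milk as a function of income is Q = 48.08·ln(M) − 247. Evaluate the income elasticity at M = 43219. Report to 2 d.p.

At M = 43219: Q = 266.208.
dQ/dM = 48.08/M = 0.00111247 at this income.
η = (dQ/dM)·(M/Q) = 0.00111247 × (43219/266.208) = 0.18.

0.18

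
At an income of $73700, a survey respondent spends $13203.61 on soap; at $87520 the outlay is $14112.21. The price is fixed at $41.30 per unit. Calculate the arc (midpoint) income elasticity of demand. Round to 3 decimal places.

0.388

With a constant price, Q₁ = 13203.61/41.30 = 319.700 and Q₂ = 14112.21/41.30 = 341.700 (equivalently, work directly with expenditure since P cancels).
Midpoint %ΔQ = (14112.21 − 13203.61)/13657.91 = 0.06653; midpoint %ΔI = (87520 − 73700)/80610 = 0.17144.
η = 0.06653 / 0.17144 = 0.388.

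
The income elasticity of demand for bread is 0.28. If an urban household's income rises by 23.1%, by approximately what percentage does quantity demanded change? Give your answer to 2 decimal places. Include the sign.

6.47%

%ΔQ ≈ η × %ΔI = 0.28 × 23.1% = 6.47%.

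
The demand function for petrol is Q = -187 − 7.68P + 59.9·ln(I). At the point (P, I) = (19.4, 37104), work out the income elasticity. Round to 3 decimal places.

At P = 19.4, I = 37104: Q = 294.245.
Holding P constant, ∂Q/∂I = 59.9/I = 0.00161438.
η_I = (∂Q/∂I)·(I/Q) = 0.00161438 × (37104/294.245) = 0.204.

0.204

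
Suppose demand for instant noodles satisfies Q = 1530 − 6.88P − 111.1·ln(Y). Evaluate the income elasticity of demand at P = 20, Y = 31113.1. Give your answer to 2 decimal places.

-0.46

At P = 20, Y = 31113.1: Q = 243.028.
Holding P constant, ∂Q/∂Y = -111.1/Y = -0.00357084.
η_Y = (∂Q/∂Y)·(Y/Q) = -0.00357084 × (31113.1/243.028) = -0.46.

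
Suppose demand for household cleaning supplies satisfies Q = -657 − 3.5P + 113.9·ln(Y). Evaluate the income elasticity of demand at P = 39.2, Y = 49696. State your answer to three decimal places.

At P = 39.2, Y = 49696: Q = 437.478.
Holding P constant, ∂Q/∂Y = 113.9/Y = 0.00229193.
η_Y = (∂Q/∂Y)·(Y/Q) = 0.00229193 × (49696/437.478) = 0.260.

0.260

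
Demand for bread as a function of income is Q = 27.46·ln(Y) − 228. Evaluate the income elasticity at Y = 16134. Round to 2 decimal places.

0.72

At Y = 16134: Q = 38.051.
dQ/dY = 27.46/Y = 0.001702 at this income.
η = (dQ/dY)·(Y/Q) = 0.001702 × (16134/38.051) = 0.72.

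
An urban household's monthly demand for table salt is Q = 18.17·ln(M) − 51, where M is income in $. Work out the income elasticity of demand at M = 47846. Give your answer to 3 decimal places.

0.125

At M = 47846: Q = 144.795.
dQ/dM = 18.17/M = 0.00037976 at this income.
η = (dQ/dM)·(M/Q) = 0.00037976 × (47846/144.795) = 0.125.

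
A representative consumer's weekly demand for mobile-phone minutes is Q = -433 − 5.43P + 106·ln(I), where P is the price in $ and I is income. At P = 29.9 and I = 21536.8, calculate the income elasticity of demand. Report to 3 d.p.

At P = 29.9, I = 21536.8: Q = 462.260.
Holding P constant, ∂Q/∂I = 106/I = 0.00492181.
η_I = (∂Q/∂I)·(I/Q) = 0.00492181 × (21536.8/462.260) = 0.229.

0.229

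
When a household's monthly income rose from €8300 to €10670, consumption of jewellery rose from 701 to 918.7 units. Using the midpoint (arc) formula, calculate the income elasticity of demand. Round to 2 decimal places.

1.08

ΔQ = 918.7 − 701 = 217.7; midpoint Q̄ = (701 + 918.7)/2 = 809.85.
ΔI = 10670 − 8300 = 2370; midpoint Ī = (8300 + 10670)/2 = 9485.
η = (ΔQ/Q̄) ÷ (ΔI/Ī) = (217.7/809.85) ÷ (2370/9485) = 1.08.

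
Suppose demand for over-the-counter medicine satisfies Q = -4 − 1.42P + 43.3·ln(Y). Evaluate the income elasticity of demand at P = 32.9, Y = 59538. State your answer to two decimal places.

0.10

At P = 32.9, Y = 59538: Q = 425.338.
Holding P constant, ∂Q/∂Y = 43.3/Y = 0.000727267.
η_Y = (∂Q/∂Y)·(Y/Q) = 0.000727267 × (59538/425.338) = 0.10.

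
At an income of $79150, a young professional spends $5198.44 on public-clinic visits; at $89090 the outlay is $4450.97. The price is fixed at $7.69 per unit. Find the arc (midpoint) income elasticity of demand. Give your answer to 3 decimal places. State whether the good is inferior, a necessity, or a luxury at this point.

With a constant price, Q₁ = 5198.44/7.69 = 676.000 and Q₂ = 4450.97/7.69 = 578.800 (equivalently, work directly with expenditure since P cancels).
Midpoint %ΔQ = (4450.97 − 5198.44)/4824.71 = -0.15493; midpoint %ΔI = (89090 − 79150)/84120 = 0.11816.
η = -0.15493 / 0.11816 = -1.311.
η < 0 ⇒ inferior good.

-1.311 (inferior good)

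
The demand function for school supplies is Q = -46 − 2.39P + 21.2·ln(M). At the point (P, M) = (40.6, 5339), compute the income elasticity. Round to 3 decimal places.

0.545

At P = 40.6, M = 5339: Q = 38.921.
Holding P constant, ∂Q/∂M = 21.2/M = 0.00397078.
η_M = (∂Q/∂M)·(M/Q) = 0.00397078 × (5339/38.921) = 0.545.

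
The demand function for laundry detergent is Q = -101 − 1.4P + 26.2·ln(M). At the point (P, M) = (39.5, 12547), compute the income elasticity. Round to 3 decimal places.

At P = 39.5, M = 12547: Q = 90.956.
Holding P constant, ∂Q/∂M = 26.2/M = 0.00208815.
η_M = (∂Q/∂M)·(M/Q) = 0.00208815 × (12547/90.956) = 0.288.

0.288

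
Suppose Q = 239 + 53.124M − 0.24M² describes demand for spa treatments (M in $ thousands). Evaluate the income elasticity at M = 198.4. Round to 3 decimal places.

-6.273

At M = 198.4: Q = 1331.7872.
dQ/dM = 53.124 − 0.48M = -42.10800.
η = (dQ/dM)·(M/Q) = -42.10800 × (198.4/1331.7872) = -6.273.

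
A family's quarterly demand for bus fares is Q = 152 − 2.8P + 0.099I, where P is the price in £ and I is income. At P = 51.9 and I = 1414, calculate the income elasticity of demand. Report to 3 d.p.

At P = 51.9, I = 1414: Q = 146.666.
Holding P constant, ∂Q/∂I = 0.099.
η_I = (∂Q/∂I)·(I/Q) = 0.099 × (1414/146.666) = 0.954.

0.954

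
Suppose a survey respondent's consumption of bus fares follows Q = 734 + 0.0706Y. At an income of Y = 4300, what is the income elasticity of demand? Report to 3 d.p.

At Y = 4300: Q = 1037.580.
dQ/dY = 0.0706.
η = (dQ/dY)·(Y/Q) = 0.0706 × (4300/1037.580) = 0.293.

0.293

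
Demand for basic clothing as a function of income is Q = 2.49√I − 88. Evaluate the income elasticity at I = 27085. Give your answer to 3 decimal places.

0.637

At I = 27085: Q = 321.792.
dQ/dI = 2.49/(2√I) = 0.00756493 at this income.
η = (dQ/dI)·(I/Q) = 0.00756493 × (27085/321.792) = 0.637.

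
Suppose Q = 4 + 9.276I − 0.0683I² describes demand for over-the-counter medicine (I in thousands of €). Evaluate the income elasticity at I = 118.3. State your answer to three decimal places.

At I = 118.3: Q = 145.4998.
dQ/dI = 9.276 − 0.1366I = -6.88378.
η = (dQ/dI)·(I/Q) = -6.88378 × (118.3/145.4998) = -5.597.

-5.597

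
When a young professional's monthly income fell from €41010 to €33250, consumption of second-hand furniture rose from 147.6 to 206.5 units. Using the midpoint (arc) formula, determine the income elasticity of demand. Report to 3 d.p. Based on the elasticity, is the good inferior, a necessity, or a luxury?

ΔQ = 206.5 − 147.6 = 58.9; midpoint Q̄ = (147.6 + 206.5)/2 = 177.05.
ΔI = 33250 − 41010 = -7760; midpoint Ī = (41010 + 33250)/2 = 37130.
η = (ΔQ/Q̄) ÷ (ΔI/Ī) = (58.9/177.05) ÷ (-7760/37130) = -1.592.
η < 0 ⇒ inferior good.

-1.592 (inferior good)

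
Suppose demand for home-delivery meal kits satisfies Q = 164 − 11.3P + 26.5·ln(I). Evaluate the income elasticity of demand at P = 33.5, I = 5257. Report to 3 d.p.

At P = 33.5, I = 5257: Q = 12.484.
Holding P constant, ∂Q/∂I = 26.5/I = 0.0050409.
η_I = (∂Q/∂I)·(I/Q) = 0.0050409 × (5257/12.484) = 2.123.

2.123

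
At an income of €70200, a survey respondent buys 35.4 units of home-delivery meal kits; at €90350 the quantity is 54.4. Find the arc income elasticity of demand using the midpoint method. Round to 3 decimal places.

ΔQ = 54.4 − 35.4 = 19; midpoint Q̄ = (35.4 + 54.4)/2 = 44.9.
ΔI = 90350 − 70200 = 20150; midpoint Ī = (70200 + 90350)/2 = 80275.
η = (ΔQ/Q̄) ÷ (ΔI/Ī) = (19/44.9) ÷ (20150/80275) = 1.686.

1.686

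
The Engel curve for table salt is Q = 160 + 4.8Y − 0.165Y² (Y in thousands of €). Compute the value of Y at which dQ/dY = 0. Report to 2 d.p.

14.55

dQ/dY = 4.8 − 0.33Y.
The good is inferior where dQ/dY < 0. Setting dQ/dY = 0 gives Y = 4.8 / 0.33 = 14.55.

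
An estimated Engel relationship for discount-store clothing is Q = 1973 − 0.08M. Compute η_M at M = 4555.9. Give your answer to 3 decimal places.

At M = 4555.9: Q = 1608.528.
dQ/dM = −0.08.
η = (dQ/dM)·(M/Q) = -0.08 × (4555.9/1608.528) = -0.227.

-0.227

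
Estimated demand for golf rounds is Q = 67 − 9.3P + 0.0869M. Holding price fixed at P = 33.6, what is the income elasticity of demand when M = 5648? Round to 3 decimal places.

At P = 33.6, M = 5648: Q = 245.331.
Holding P constant, ∂Q/∂M = 0.0869.
η_M = (∂Q/∂M)·(M/Q) = 0.0869 × (5648/245.331) = 2.001.

2.001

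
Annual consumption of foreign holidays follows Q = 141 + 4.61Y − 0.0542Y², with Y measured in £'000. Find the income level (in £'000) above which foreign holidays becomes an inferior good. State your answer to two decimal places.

dQ/dY = 4.61 − 0.1084Y.
The good is inferior where dQ/dY < 0. Setting dQ/dY = 0 gives Y = 4.61 / 0.1084 = 42.53.

42.53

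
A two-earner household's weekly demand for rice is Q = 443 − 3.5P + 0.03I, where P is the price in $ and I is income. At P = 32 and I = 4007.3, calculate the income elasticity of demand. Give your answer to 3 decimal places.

0.266

At P = 32, I = 4007.3: Q = 451.219.
Holding P constant, ∂Q/∂I = 0.03.
η_I = (∂Q/∂I)·(I/Q) = 0.03 × (4007.3/451.219) = 0.266.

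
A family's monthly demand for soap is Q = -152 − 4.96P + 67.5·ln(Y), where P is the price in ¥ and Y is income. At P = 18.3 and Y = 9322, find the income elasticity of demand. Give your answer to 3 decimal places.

At P = 18.3, Y = 9322: Q = 374.191.
Holding P constant, ∂Q/∂Y = 67.5/Y = 0.00724094.
η_Y = (∂Q/∂Y)·(Y/Q) = 0.00724094 × (9322/374.191) = 0.180.

0.180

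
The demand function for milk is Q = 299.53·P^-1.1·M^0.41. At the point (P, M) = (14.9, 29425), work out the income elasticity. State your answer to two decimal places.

0.41

For a multiplicative demand Q = A·P^α·M^β, the income elasticity is β everywhere.
Here β = 0.41, so η = 0.41.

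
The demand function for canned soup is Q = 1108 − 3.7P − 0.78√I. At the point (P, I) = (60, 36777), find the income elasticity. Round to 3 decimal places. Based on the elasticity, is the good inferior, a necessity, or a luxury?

At P = 60, I = 36777: Q = 736.417.
Holding P constant, ∂Q/∂I = -0.78/(2√I) = -0.00203365.
η_I = (∂Q/∂I)·(I/Q) = -0.00203365 × (36777/736.417) = -0.102.
Since η < 0, this is an inferior good.

-0.102 (inferior good)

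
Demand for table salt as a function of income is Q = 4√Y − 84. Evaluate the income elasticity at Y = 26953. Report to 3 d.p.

0.573

At Y = 26953: Q = 572.695.
dQ/dY = 4/(2√Y) = 0.0121822 at this income.
η = (dQ/dY)·(Y/Q) = 0.0121822 × (26953/572.695) = 0.573.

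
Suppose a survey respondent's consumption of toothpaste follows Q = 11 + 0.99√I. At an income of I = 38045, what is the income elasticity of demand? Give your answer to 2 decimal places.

At I = 38045: Q = 204.101.
dQ/dI = 0.99/(2√I) = 0.00253779 at this income.
η = (dQ/dI)·(I/Q) = 0.00253779 × (38045/204.101) = 0.47.

0.47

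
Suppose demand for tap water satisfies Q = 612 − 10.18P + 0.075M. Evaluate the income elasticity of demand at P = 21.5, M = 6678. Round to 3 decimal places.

At P = 21.5, M = 6678: Q = 893.980.
Holding P constant, ∂Q/∂M = 0.075.
η_M = (∂Q/∂M)·(M/Q) = 0.075 × (6678/893.980) = 0.560.

0.560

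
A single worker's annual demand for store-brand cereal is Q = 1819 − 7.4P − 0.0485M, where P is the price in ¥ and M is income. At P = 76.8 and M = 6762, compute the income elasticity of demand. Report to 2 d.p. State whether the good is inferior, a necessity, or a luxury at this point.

-0.36 (inferior good)

At P = 76.8, M = 6762: Q = 922.723.
Holding P constant, ∂Q/∂M = −0.0485.
η_M = (∂Q/∂M)·(M/Q) = -0.0485 × (6762/922.723) = -0.36.
Since η < 0, this is an inferior good.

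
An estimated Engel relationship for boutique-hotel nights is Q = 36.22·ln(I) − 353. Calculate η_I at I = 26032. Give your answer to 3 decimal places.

2.375

At I = 26032: Q = 15.252.
dQ/dI = 36.22/I = 0.00139136 at this income.
η = (dQ/dI)·(I/Q) = 0.00139136 × (26032/15.252) = 2.375.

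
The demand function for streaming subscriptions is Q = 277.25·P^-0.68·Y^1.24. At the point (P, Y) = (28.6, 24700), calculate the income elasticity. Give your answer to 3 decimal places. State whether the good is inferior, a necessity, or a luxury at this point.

1.240 (luxury)

For a multiplicative demand Q = A·P^α·Y^β, the income elasticity is β everywhere.
Here β = 1.24, so η = 1.240.
Since η > 1, this is a luxury.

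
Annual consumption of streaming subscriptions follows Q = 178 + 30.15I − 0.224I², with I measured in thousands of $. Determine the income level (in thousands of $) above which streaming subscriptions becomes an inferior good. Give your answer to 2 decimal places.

67.30

dQ/dI = 30.15 − 0.448I.
The good is inferior where dQ/dI < 0. Setting dQ/dI = 0 gives I = 30.15 / 0.448 = 67.30.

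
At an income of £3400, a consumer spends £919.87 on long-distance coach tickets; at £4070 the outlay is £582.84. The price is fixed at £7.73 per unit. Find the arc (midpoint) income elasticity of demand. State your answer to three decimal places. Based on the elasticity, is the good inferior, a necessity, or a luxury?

With a constant price, Q₁ = 919.87/7.73 = 119.000 and Q₂ = 582.84/7.73 = 75.400 (equivalently, work directly with expenditure since P cancels).
Midpoint %ΔQ = (582.84 − 919.87)/751.36 = -0.44856; midpoint %ΔI = (4070 − 3400)/3735 = 0.17938.
η = -0.44856 / 0.17938 = -2.501.
η < 0 ⇒ inferior good.

-2.501 (inferior good)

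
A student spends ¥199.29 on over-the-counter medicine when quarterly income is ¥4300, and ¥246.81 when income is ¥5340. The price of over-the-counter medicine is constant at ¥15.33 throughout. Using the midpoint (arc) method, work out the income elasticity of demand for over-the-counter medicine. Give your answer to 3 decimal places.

With a constant price, Q₁ = 199.29/15.33 = 13.000 and Q₂ = 246.81/15.33 = 16.100 (equivalently, work directly with expenditure since P cancels).
Midpoint %ΔQ = (246.81 − 199.29)/223.05 = 0.21305; midpoint %ΔI = (5340 − 4300)/4820 = 0.21577.
η = 0.21305 / 0.21577 = 0.987.

0.987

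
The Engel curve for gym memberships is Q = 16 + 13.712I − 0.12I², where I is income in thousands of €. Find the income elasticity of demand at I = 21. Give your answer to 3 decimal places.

At I = 21: Q = 251.0320.
dQ/dI = 13.712 − 0.24I = 8.67200.
η = (dQ/dI)·(I/Q) = 8.67200 × (21/251.0320) = 0.725.

0.725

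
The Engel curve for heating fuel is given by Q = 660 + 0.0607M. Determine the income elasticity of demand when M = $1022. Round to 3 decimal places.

At M = 1022: Q = 722.035.
dQ/dM = 0.0607.
η = (dQ/dM)·(M/Q) = 0.0607 × (1022/722.035) = 0.086.

0.086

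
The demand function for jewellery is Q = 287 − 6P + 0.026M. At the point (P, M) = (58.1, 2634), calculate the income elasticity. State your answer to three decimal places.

At P = 58.1, M = 2634: Q = 6.884.
Holding P constant, ∂Q/∂M = 0.026.
η_M = (∂Q/∂M)·(M/Q) = 0.026 × (2634/6.884) = 9.948.

9.948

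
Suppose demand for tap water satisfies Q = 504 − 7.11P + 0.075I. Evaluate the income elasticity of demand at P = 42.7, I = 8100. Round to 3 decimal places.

0.752

At P = 42.7, I = 8100: Q = 807.903.
Holding P constant, ∂Q/∂I = 0.075.
η_I = (∂Q/∂I)·(I/Q) = 0.075 × (8100/807.903) = 0.752.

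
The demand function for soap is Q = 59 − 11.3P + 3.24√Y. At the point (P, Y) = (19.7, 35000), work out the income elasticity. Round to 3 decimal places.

At P = 19.7, Y = 35000: Q = 442.538.
Holding P constant, ∂Q/∂Y = 3.24/(2√Y) = 0.00865926.
η_Y = (∂Q/∂Y)·(Y/Q) = 0.00865926 × (35000/442.538) = 0.685.

0.685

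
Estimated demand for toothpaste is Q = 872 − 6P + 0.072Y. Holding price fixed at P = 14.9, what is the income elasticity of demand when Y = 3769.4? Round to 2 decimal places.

At P = 14.9, Y = 3769.4: Q = 1053.997.
Holding P constant, ∂Q/∂Y = 0.072.
η_Y = (∂Q/∂Y)·(Y/Q) = 0.072 × (3769.4/1053.997) = 0.26.

0.26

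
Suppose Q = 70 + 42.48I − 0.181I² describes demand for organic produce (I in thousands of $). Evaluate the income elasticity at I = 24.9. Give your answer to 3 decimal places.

0.821

At I = 24.9: Q = 1015.5302.
dQ/dI = 42.48 − 0.362I = 33.46620.
η = (dQ/dI)·(I/Q) = 33.46620 × (24.9/1015.5302) = 0.821.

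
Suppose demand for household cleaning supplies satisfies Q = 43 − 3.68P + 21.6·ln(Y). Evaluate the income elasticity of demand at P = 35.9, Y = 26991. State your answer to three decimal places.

At P = 35.9, Y = 26991: Q = 131.278.
Holding P constant, ∂Q/∂Y = 21.6/Y = 0.000800267.
η_Y = (∂Q/∂Y)·(Y/Q) = 0.000800267 × (26991/131.278) = 0.165.

0.165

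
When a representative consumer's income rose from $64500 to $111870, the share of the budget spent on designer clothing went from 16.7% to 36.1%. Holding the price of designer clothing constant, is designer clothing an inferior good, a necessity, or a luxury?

The budget share rises as income rises, so η > 1.

luxury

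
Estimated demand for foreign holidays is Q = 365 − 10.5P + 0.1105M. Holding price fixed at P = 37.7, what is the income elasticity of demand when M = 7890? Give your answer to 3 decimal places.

At P = 37.7, M = 7890: Q = 840.995.
Holding P constant, ∂Q/∂M = 0.1105.
η_M = (∂Q/∂M)·(M/Q) = 0.1105 × (7890/840.995) = 1.037.

1.037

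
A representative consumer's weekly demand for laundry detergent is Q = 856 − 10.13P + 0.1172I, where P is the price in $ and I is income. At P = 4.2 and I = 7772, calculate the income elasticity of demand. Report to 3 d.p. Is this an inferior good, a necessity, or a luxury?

At P = 4.2, I = 7772: Q = 1724.332.
Holding P constant, ∂Q/∂I = 0.1172.
η_I = (∂Q/∂I)·(I/Q) = 0.1172 × (7772/1724.332) = 0.528.
Since 0 < η < 1, this is a necessity.

0.528 (necessity)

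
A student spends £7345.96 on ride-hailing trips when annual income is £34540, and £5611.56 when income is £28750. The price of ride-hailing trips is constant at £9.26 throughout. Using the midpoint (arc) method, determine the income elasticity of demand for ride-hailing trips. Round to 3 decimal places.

1.463

With a constant price, Q₁ = 7345.96/9.26 = 793.300 and Q₂ = 5611.56/9.26 = 606.000 (equivalently, work directly with expenditure since P cancels).
Midpoint %ΔQ = (5611.56 − 7345.96)/6478.76 = -0.26771; midpoint %ΔI = (28750 − 34540)/31645 = -0.18297.
η = -0.26771 / -0.18297 = 1.463.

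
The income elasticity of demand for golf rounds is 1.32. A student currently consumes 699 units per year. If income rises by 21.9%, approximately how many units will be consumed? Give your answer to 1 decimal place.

901.1

%ΔQ ≈ η × %ΔI = 1.32 × 21.9% = 28.908%.
New Q ≈ 699 × (1 + 0.28908) = 901.1.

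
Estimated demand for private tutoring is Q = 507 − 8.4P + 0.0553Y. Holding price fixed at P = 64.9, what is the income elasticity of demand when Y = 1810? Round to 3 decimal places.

At P = 64.9, Y = 1810: Q = 61.933.
Holding P constant, ∂Q/∂Y = 0.0553.
η_Y = (∂Q/∂Y)·(Y/Q) = 0.0553 × (1810/61.933) = 1.616.

1.616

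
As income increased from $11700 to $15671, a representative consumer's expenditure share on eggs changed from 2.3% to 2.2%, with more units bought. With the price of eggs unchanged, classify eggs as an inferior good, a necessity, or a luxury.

Quantity rises but the budget share falls as income rises, so 0 < η < 1.

necessity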